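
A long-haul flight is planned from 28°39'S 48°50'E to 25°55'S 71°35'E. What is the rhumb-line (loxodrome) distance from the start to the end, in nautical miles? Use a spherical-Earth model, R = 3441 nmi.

Rhumb course C = atan2(Δλ, Δψ) with Δψ = ln[tan(π/4+φ₂/2)/tan(π/4+φ₁/2)] = +0.0537, Δλ = +0.3971 → C = 82.30°
d = R·|Δφ| / |cos C| = 3441·0.04771 / 0.13399 = 1225 nmi

1225 nmi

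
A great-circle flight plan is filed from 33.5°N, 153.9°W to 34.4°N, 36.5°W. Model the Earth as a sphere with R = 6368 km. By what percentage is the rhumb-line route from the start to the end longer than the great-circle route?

Great circle: σ = 1.5756 rad → d_gc = Rσ = 10033.5 km
Rhumb: Δφ = +0.0157, Δλ = +2.0490, Δψ = +0.0189, q = Δφ/Δψ = 0.8295 → d_rh = R√(Δφ²+q²Δλ²) = 10824.0 km
Excess = (10824.0 − 10033.5) / 10033.5 = 790.5 / 10033.5 = 7.88% ≈ 7.9%

7.9%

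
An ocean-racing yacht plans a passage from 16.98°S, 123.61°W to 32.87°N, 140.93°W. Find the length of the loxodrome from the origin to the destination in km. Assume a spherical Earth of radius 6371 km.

5842 km

Rhumb course C = atan2(Δλ, Δψ) with Δψ = ln[tan(π/4+φ₂/2)/tan(π/4+φ₁/2)] = +0.9088, Δλ = -0.3023 → C = 341.60°
d = R·|Δφ| / |cos C| = 6371·0.87005 / 0.94889 = 5842 km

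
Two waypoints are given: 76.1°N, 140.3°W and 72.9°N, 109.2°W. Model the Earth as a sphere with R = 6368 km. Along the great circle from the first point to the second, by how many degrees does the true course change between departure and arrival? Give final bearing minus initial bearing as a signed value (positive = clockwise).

+30.0°

At departure: θ₁ = atan2(sin Δλ cos φ₂, cos φ₁ sin φ₂ − sin φ₁ cos φ₂ cos Δλ) = 95.56°
At arrival: θ₂ = atan2(sin Δλ cos φ₁, −cos φ₂ sin φ₁ + sin φ₂ cos φ₁ cos Δλ) = 125.60°
Δθ = θ₂ − θ₁ = +30.0°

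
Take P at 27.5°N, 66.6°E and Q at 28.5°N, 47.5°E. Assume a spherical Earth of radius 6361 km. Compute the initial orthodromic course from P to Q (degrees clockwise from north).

277.9°

θ = atan2( sin Δλ·cos φ₂ ,  cos φ₁ sin φ₂ − sin φ₁ cos φ₂ cos Δλ )
  = atan2(-0.2876, +0.0398) = 277.88°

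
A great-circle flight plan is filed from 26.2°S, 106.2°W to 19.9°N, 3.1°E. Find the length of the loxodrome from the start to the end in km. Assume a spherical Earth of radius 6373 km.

12870 km

Δψ = ln[tan(π/4+φ₂/2)/tan(π/4+φ₁/2)] = +0.8286;  Δφ = +0.8046 rad,  Δλ = +1.9076 rad
q = Δφ/Δψ = 0.9710
d = R·√(Δφ² + q²Δλ²) = 6373·2.01954 = 12870 km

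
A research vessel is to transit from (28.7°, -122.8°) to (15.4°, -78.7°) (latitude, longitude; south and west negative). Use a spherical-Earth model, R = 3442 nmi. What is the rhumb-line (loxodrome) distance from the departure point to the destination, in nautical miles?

2575 nmi

Rhumb course C = atan2(Δλ, Δψ) with Δψ = ln[tan(π/4+φ₂/2)/tan(π/4+φ₁/2)] = -0.2512, Δλ = +0.7697 → C = 108.07°
d = R·|Δφ| / |cos C| = 3442·0.23213 / 0.31026 = 2575 nmi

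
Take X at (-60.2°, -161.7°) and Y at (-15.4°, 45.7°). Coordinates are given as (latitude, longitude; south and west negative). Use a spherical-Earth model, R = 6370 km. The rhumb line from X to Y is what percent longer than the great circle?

Great circle: σ = 1.7670 rad → d_gc = Rσ = 11255.7 km
Rhumb: Δφ = +0.7819, Δλ = -2.6634, Δψ = +1.0519, q = Δφ/Δψ = 0.7433 → d_rh = R√(Δφ²+q²Δλ²) = 13559.2 km
Excess = (13559.2 − 11255.7) / 11255.7 = 2303.5 / 11255.7 = 20.47% ≈ 20.5%

20.5%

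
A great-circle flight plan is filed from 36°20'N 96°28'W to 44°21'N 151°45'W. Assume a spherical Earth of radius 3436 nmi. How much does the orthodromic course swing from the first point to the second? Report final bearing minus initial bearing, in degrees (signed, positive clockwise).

Initial bearing θ₁ = atan2(sin Δλ cos φ₂, cos φ₁ sin φ₂ − sin φ₁ cos φ₂ cos Δλ) = 298.70°
Final bearing θ₂ = (initial bearing from the destination back to the start) + 180° = 261.16°
Δθ = θ₂ − θ₁ = -37.5°

-37.5°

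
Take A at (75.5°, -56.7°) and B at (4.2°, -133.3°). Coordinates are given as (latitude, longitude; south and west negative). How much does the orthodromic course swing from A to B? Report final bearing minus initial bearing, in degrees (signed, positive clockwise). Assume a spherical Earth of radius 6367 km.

-63.8°

Initial bearing θ₁ = atan2(sin Δλ cos φ₂, cos φ₁ sin φ₂ − sin φ₁ cos φ₂ cos Δλ) = 258.04°
Final bearing θ₂ = (initial bearing from the destination back to the start) + 180° = 194.22°
Δθ = θ₂ − θ₁ = -63.8°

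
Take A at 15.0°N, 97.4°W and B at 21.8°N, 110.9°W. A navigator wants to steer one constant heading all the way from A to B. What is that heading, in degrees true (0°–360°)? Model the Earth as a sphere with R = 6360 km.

298.0°

Δψ = ln[tan(π/4+φ₂/2)/tan(π/4+φ₁/2)] = +0.1252
Δλ = -0.2356 rad (taken the short way round)
course = atan2(Δλ, Δψ) = 297.98°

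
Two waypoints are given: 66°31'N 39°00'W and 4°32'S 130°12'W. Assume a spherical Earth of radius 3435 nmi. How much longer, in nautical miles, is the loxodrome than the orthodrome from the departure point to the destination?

245 nmi

Great circle: cos σ = sin φ₁ sin φ₂ + cos φ₁ cos φ₂ cos Δλ,  σ = 1.6517 rad → d_gc = 5673.6 nmi
Rhumb line: Δψ = -1.6501, q = Δφ/Δψ = 0.7515, d_rh = R√(Δφ²+q²Δλ²) = 5918.3 nmi
Excess = 5918.3 − 5673.6 = 244.7 ≈ 245 nmi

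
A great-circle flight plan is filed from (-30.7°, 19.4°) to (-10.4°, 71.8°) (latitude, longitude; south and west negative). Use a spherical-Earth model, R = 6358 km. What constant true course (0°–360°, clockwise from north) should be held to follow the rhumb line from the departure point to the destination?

67.4°

Meridional parts: M(φ₁)=-0.5635, M(φ₂)=-0.1825 → ΔM = +0.3809;  Δλ = +0.9146 rad
tan C = Δλ / ΔM = +2.4007 → C = 67.39°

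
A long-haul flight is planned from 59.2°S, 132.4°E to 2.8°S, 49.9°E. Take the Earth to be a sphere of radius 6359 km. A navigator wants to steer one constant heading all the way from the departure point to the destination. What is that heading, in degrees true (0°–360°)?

Δψ = ln[tan(π/4+φ₂/2)/tan(π/4+φ₁/2)] = +1.2405
Δλ = -1.4399 rad (taken the short way round)
course = atan2(Δλ, Δψ) = 310.75°

310.7°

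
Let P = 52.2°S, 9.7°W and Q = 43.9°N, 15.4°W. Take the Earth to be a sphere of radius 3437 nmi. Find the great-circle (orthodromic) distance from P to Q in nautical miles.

5772 nmi

Haversine: a = sin²(Δφ/2)+cos φ₁ cos φ₂ sin²(Δλ/2) = 0.55422;  σ = 2·atan2(√a,√(1−a))
σ = 96.226° → d = Rσ = 3437·1.67946 = 5772 nmi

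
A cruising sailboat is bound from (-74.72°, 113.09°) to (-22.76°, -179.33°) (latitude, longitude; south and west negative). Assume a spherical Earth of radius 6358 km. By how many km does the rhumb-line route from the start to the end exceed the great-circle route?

Great circle: cos σ = sin φ₁ sin φ₂ + cos φ₁ cos φ₂ cos Δλ,  σ = 1.0862 rad → d_gc = 6905.9 km
Rhumb line: Δψ = +1.6008, q = Δφ/Δψ = 0.5665, d_rh = R√(Δφ²+q²Δλ²) = 7162.1 km
Excess = 7162.1 − 6905.9 = 256.2 ≈ 256 km

256 km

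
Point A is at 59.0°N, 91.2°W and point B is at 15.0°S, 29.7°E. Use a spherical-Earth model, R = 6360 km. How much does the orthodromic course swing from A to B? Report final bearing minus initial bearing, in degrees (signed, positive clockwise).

+79.2°

Initial bearing θ₁ = atan2(sin Δλ cos φ₂, cos φ₁ sin φ₂ − sin φ₁ cos φ₂ cos Δλ) = 70.60°
Final bearing θ₂ = (initial bearing from the destination back to the start) + 180° = 149.81°
Δθ = θ₂ − θ₁ = +79.2°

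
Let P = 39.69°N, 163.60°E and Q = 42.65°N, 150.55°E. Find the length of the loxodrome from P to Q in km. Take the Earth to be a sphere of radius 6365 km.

1139 km

Rhumb course C = atan2(Δλ, Δψ) with Δψ = ln[tan(π/4+φ₂/2)/tan(π/4+φ₁/2)] = +0.0686, Δλ = -0.2278 → C = 286.77°
d = R·|Δφ| / |cos C| = 6365·0.05166 / 0.28858 = 1139 km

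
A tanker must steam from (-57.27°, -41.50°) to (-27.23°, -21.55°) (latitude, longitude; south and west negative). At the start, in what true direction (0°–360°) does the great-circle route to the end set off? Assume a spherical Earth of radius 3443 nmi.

33.7°

θ = atan2( sin Δλ·cos φ₂ ,  cos φ₁ sin φ₂ − sin φ₁ cos φ₂ cos Δλ )
  = atan2(+0.3034, +0.4557) = 33.65°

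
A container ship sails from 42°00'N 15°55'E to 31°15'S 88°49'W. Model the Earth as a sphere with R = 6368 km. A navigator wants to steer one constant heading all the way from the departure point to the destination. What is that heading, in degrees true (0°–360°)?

232.9°

Meridional parts: M(φ₁)=+0.8092, M(φ₂)=-0.5747 → ΔM = -1.3838;  Δλ = -1.8279 rad
tan C = Δλ / ΔM = +1.3209 → C = 232.87°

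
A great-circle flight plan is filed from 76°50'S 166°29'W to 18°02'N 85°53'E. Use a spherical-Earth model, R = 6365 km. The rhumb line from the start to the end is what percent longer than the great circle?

Great circle: σ = 1.9466 rad → d_gc = Rσ = 12390.3 km
Rhumb: Δφ = +1.6557, Δλ = -1.8786, Δψ = +2.4793, q = Δφ/Δψ = 0.6678 → d_rh = R√(Δφ²+q²Δλ²) = 13222.2 km
Excess = (13222.2 − 12390.3) / 12390.3 = 831.9 / 12390.3 = 6.71% ≈ 6.7%

6.7%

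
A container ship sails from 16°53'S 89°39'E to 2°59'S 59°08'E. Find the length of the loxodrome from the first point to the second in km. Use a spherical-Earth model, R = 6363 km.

3670 km

Δψ = ln[tan(π/4+φ₂/2)/tan(π/4+φ₁/2)] = +0.2469;  Δφ = +0.2426 rad,  Δλ = -0.5326 rad
q = Δφ/Δψ = 0.9824
d = R·√(Δφ² + q²Δλ²) = 6363·0.57677 = 3670 km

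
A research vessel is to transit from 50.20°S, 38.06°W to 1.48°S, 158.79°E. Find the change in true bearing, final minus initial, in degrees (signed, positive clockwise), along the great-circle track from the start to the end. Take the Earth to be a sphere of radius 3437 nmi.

At departure: θ₁ = atan2(sin Δλ cos φ₂, cos φ₁ sin φ₂ − sin φ₁ cos φ₂ cos Δλ) = 201.08°
At arrival: θ₂ = atan2(sin Δλ cos φ₁, −cos φ₂ sin φ₁ + sin φ₂ cos φ₁ cos Δλ) = 346.68°
Δθ = θ₂ − θ₁ = +145.6°

+145.6°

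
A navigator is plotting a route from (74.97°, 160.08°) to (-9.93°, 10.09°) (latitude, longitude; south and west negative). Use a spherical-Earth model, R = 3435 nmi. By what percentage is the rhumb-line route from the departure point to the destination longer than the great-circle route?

Great circle: σ = 1.9690 rad → d_gc = Rσ = 6763.4 nmi
Rhumb: Δφ = -1.4818, Δλ = -2.6178, Δψ = -2.1998, q = Δφ/Δψ = 0.6736 → d_rh = R√(Δφ²+q²Δλ²) = 7911.9 nmi
Excess = (7911.9 − 6763.4) / 6763.4 = 1148.5 / 6763.4 = 16.98% ≈ 17.0%

17.0%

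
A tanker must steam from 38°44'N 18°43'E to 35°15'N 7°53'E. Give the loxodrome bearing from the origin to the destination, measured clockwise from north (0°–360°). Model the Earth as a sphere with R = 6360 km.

248.1°

Δψ = ln[tan(π/4+φ₂/2)/tan(π/4+φ₁/2)] = -0.0761
Δλ = -0.1891 rad (taken the short way round)
course = atan2(Δλ, Δψ) = 248.07°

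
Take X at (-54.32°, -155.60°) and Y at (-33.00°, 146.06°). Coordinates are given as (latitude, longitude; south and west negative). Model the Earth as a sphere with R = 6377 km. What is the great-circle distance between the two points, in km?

5080 km

Haversine: a = sin²(Δφ/2)+cos φ₁ cos φ₂ sin²(Δλ/2) = 0.15042;  σ = 2·atan2(√a,√(1−a))
σ = 45.641° → d = Rσ = 6377·0.79658 = 5080 km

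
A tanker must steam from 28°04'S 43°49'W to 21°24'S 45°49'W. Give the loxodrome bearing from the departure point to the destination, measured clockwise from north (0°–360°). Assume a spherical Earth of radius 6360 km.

344.8°

Δψ = ln[tan(π/4+φ₂/2)/tan(π/4+φ₁/2)] = +0.1282
Δλ = -0.0349 rad (taken the short way round)
course = atan2(Δλ, Δψ) = 344.77°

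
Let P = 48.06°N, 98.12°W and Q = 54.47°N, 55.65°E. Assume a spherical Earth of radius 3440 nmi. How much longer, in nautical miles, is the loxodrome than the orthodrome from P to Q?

1268 nmi

Great circle: cos σ = sin φ₁ sin φ₂ + cos φ₁ cos φ₂ cos Δλ,  σ = 1.3109 rad → d_gc = 4509.6 nmi
Rhumb line: Δψ = +0.1792, q = Δφ/Δψ = 0.6244, d_rh = R√(Δφ²+q²Δλ²) = 5777.2 nmi
Excess = 5777.2 − 4509.6 = 1267.6 ≈ 1268 nmi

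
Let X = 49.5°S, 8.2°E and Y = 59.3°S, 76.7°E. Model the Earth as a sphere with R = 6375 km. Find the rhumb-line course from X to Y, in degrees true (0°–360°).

Δψ = ln[tan(π/4+φ₂/2)/tan(π/4+φ₁/2)] = -0.2956
Δλ = +1.1956 rad (taken the short way round)
course = atan2(Δλ, Δψ) = 103.89°

103.9°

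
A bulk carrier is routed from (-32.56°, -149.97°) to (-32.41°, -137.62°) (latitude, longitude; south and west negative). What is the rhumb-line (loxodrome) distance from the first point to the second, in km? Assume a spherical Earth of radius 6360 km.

1157 km

Δψ = ln[tan(π/4+φ₂/2)/tan(π/4+φ₁/2)] = +0.0031;  Δφ = +0.0026 rad,  Δλ = +0.2155 rad
q = Δφ/Δψ = 0.8435
d = R·√(Δφ² + q²Δλ²) = 6360·0.18184 = 1157 km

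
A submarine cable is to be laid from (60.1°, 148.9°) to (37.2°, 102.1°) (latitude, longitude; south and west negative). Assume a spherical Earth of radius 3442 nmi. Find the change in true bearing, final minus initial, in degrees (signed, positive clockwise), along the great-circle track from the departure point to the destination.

-36.7°

Initial bearing θ₁ = atan2(sin Δλ cos φ₂, cos φ₁ sin φ₂ − sin φ₁ cos φ₂ cos Δλ) = 253.56°
Final bearing θ₂ = (initial bearing from the destination back to the start) + 180° = 216.89°
Δθ = θ₂ − θ₁ = -36.7°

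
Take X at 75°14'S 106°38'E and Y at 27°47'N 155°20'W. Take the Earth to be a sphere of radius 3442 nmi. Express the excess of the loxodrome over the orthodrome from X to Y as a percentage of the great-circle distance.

Great circle: σ = 2.0740 rad → d_gc = Rσ = 7138.8 nmi
Rhumb: Δφ = +1.7980, Δλ = +1.7110, Δψ = +2.5486, q = Δφ/Δψ = 0.7055 → d_rh = R√(Δφ²+q²Δλ²) = 7454.0 nmi
Excess = (7454.0 − 7138.8) / 7138.8 = 315.2 / 7138.8 = 4.42% ≈ 4.4%

4.4%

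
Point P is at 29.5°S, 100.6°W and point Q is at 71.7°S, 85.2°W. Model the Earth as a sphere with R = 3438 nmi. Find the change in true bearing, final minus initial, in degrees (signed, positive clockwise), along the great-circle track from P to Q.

At departure: θ₁ = atan2(sin Δλ cos φ₂, cos φ₁ sin φ₂ − sin φ₁ cos φ₂ cos Δλ) = 172.98°
At arrival: θ₂ = atan2(sin Δλ cos φ₁, −cos φ₂ sin φ₁ + sin φ₂ cos φ₁ cos Δλ) = 160.20°
Δθ = θ₂ − θ₁ = -12.8°

-12.8°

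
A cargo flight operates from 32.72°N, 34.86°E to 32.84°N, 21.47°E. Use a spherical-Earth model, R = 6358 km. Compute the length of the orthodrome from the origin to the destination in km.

1248 km

cos σ = sin φ₁ sin φ₂ + cos φ₁ cos φ₂ cos Δλ
      = sin(32.72°)sin(32.84°) + cos(32.72°)cos(32.84°)cos(-13.39°) = 0.9808
σ = 11.251° → d = Rσ = 6358·0.19636 = 1248 km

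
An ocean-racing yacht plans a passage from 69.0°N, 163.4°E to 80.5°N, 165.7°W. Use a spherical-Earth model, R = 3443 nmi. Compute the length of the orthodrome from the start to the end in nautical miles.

Haversine: a = sin²(Δφ/2)+cos φ₁ cos φ₂ sin²(Δλ/2) = 0.01424;  σ = 2·atan2(√a,√(1−a))
σ = 13.705° → d = Rσ = 3443·0.23919 = 824 nmi

824 nmi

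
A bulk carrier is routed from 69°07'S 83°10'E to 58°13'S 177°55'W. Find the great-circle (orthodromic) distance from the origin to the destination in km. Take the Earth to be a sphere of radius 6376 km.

Haversine: a = sin²(Δφ/2)+cos φ₁ cos φ₂ sin²(Δλ/2) = 0.11745;  σ = 2·atan2(√a,√(1−a))
σ = 40.084° → d = Rσ = 6376·0.69959 = 4461 km

4461 km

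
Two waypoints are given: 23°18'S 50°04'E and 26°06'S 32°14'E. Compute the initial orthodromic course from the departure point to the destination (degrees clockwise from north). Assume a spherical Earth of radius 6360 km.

N = sin Δλ·cos φ₂ = -0.2750;  D = cos φ₁ sin φ₂ − sin φ₁ cos φ₂ cos Δλ = -0.0659
initial course = atan2(N, D) = 256.52°

256.5°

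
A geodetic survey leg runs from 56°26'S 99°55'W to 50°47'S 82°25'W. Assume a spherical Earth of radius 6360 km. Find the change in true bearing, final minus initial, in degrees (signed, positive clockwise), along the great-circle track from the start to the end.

-14.1°

Initial bearing θ₁ = atan2(sin Δλ cos φ₂, cos φ₁ sin φ₂ − sin φ₁ cos φ₂ cos Δλ) = 68.71°
Final bearing θ₂ = (initial bearing from the destination back to the start) + 180° = 54.57°
Δθ = θ₂ − θ₁ = -14.1°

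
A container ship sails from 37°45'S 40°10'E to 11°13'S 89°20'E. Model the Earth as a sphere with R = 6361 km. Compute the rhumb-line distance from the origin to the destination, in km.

5721 km

Rhumb course C = atan2(Δλ, Δψ) with Δψ = ln[tan(π/4+φ₂/2)/tan(π/4+φ₁/2)] = +0.5154, Δλ = +0.8581 → C = 59.01°
d = R·|Δφ| / |cos C| = 6361·0.46309 / 0.51491 = 5721 km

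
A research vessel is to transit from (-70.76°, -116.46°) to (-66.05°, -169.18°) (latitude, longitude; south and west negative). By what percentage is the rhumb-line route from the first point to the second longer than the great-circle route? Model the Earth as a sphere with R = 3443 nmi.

3.1%

Great circle: σ = 0.3366 rad → d_gc = Rσ = 1158.9 nmi
Rhumb: Δφ = +0.0822, Δλ = -0.9201, Δψ = +0.2242, q = Δφ/Δψ = 0.3666 → d_rh = R√(Δφ²+q²Δλ²) = 1195.4 nmi
Excess = (1195.4 − 1158.9) / 1158.9 = 36.5 / 1158.9 = 3.1495% ≈ 3.1%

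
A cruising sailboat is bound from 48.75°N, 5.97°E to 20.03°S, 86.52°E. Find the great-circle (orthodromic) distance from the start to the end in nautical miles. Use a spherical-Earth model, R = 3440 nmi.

5942 nmi

cos σ = sin φ₁ sin φ₂ + cos φ₁ cos φ₂ cos Δλ
      = sin(48.75°)sin(-20.03°) + cos(48.75°)cos(-20.03°)cos(80.55°) = -0.1558
σ = 98.964° → d = Rσ = 3440·1.72724 = 5942 nmi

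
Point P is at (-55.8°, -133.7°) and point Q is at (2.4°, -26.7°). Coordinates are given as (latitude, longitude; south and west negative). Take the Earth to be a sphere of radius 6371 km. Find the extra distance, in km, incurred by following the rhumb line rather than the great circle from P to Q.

545 km

Great circle: cos σ = sin φ₁ sin φ₂ + cos φ₁ cos φ₂ cos Δλ,  σ = 1.7710 rad → d_gc = 11282.8 km
Rhumb line: Δψ = +1.2207, q = Δφ/Δψ = 0.8321, d_rh = R√(Δφ²+q²Δλ²) = 11827.9 km
Excess = 11827.9 − 11282.8 = 545.1 ≈ 545 km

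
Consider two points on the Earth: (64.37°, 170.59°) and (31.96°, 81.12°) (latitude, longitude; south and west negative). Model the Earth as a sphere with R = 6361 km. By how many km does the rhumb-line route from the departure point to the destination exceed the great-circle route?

Great circle: cos σ = sin φ₁ sin φ₂ + cos φ₁ cos φ₂ cos Δλ,  σ = 1.0694 rad → d_gc = 6802.5 km
Rhumb line: Δψ = -0.8915, q = Δφ/Δψ = 0.6345, d_rh = R√(Δφ²+q²Δλ²) = 7257.2 km
Excess = 7257.2 − 6802.5 = 454.7 ≈ 455 km

455 km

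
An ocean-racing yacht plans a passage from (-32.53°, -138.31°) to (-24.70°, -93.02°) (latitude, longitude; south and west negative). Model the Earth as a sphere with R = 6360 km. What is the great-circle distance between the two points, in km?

cos σ = sin φ₁ sin φ₂ + cos φ₁ cos φ₂ cos Δλ
      = sin(-32.53°)sin(-24.70°) + cos(-32.53°)cos(-24.70°)cos(45.29°) = 0.7636
σ = 40.219° → d = Rσ = 6360·0.70196 = 4464 km

4464 km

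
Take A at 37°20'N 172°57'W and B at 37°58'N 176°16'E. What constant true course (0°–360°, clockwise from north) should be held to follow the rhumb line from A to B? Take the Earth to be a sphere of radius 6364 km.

Δψ = ln[tan(π/4+φ₂/2)/tan(π/4+φ₁/2)] = +0.0140
Δλ = -0.1882 rad (taken the short way round)
course = atan2(Δλ, Δψ) = 274.24°

274.2°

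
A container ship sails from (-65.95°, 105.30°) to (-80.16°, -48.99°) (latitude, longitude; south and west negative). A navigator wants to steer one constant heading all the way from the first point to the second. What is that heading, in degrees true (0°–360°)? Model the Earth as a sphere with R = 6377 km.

Δψ = ln[tan(π/4+φ₂/2)/tan(π/4+φ₁/2)] = -0.9061
Δλ = -2.6929 rad (taken the short way round)
course = atan2(Δλ, Δψ) = 251.40°

251.4°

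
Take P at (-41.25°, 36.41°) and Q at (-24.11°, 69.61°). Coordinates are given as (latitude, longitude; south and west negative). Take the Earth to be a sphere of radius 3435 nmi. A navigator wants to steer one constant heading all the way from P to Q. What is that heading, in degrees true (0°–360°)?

58.3°

Δψ = ln[tan(π/4+φ₂/2)/tan(π/4+φ₁/2)] = +0.3579
Δλ = +0.5794 rad (taken the short way round)
course = atan2(Δλ, Δψ) = 58.30°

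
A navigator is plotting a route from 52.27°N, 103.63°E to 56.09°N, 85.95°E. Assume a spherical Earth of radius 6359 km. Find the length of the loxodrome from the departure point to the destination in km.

1223 km

Δψ = ln[tan(π/4+φ₂/2)/tan(π/4+φ₁/2)] = +0.1140;  Δφ = +0.0667 rad,  Δλ = -0.3086 rad
q = Δφ/Δψ = 0.5847
d = R·√(Δφ² + q²Δλ²) = 6359·0.19235 = 1223 km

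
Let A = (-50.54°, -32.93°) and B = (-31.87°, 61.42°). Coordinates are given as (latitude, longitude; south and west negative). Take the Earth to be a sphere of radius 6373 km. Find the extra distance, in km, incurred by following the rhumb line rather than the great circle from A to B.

Great circle: cos σ = sin φ₁ sin φ₂ + cos φ₁ cos φ₂ cos Δλ,  σ = 1.1953 rad → d_gc = 7617.8 km
Rhumb line: Δψ = +0.4381, q = Δφ/Δψ = 0.7438, d_rh = R√(Δφ²+q²Δλ²) = 8077.7 km
Excess = 8077.7 − 7617.8 = 459.9 ≈ 460 km

460 km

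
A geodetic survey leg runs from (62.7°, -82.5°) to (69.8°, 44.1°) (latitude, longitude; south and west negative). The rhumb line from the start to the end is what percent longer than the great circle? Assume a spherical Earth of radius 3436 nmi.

Great circle: σ = 0.7384 rad → d_gc = Rσ = 2537.2 nmi
Rhumb: Δφ = +0.1239, Δλ = +2.2096, Δψ = +0.3099, q = Δφ/Δψ = 0.3998 → d_rh = R√(Δφ²+q²Δλ²) = 3065.1 nmi
Excess = (3065.1 − 2537.2) / 2537.2 = 527.9 / 2537.2 = 20.81% ≈ 20.8%

20.8%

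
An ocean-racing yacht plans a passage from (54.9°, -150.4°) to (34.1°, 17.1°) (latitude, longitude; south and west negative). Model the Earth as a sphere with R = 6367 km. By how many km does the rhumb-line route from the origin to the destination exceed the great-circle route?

3222 km

Great circle: cos σ = sin φ₁ sin φ₂ + cos φ₁ cos φ₂ cos Δλ,  σ = 1.5770 rad → d_gc = 10040.5 km
Rhumb line: Δψ = -0.5174, q = Δφ/Δψ = 0.7016, d_rh = R√(Δφ²+q²Δλ²) = 13262.1 km
Excess = 13262.1 − 10040.5 = 3221.6 ≈ 3222 km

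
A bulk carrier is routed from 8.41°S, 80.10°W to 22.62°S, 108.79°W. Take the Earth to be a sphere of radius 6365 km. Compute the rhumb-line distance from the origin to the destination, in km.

3445 km

Δψ = ln[tan(π/4+φ₂/2)/tan(π/4+φ₁/2)] = -0.2582;  Δφ = -0.2480 rad,  Δλ = -0.5007 rad
q = Δφ/Δψ = 0.9607
d = R·√(Δφ² + q²Δλ²) = 6365·0.54123 = 3445 km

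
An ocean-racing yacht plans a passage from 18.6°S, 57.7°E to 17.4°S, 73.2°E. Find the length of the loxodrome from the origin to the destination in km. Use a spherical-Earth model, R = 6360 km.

1642 km

Rhumb course C = atan2(Δλ, Δψ) with Δψ = ln[tan(π/4+φ₂/2)/tan(π/4+φ₁/2)] = +0.0220, Δλ = +0.2705 → C = 85.35°
d = R·|Δφ| / |cos C| = 6360·0.02094 / 0.08114 = 1642 km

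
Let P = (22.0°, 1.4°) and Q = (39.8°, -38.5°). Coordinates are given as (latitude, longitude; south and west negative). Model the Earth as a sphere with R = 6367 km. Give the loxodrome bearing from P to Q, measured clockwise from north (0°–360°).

Δψ = ln[tan(π/4+φ₂/2)/tan(π/4+φ₁/2)] = +0.3646
Δλ = -0.6964 rad (taken the short way round)
course = atan2(Δλ, Δψ) = 297.63°

297.6°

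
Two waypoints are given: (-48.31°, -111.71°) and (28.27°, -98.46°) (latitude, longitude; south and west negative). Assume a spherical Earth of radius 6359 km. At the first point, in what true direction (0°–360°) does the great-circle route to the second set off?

11.9°

θ = atan2( sin Δλ·cos φ₂ ,  cos φ₁ sin φ₂ − sin φ₁ cos φ₂ cos Δλ )
  = atan2(+0.2019, +0.9552) = 11.93°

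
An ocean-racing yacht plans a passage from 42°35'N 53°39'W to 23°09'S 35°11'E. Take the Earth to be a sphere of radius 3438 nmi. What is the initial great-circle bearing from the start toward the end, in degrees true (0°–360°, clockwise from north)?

108.2°

θ = atan2( sin Δλ·cos φ₂ ,  cos φ₁ sin φ₂ − sin φ₁ cos φ₂ cos Δλ )
  = atan2(+0.9193, -0.3021) = 108.19°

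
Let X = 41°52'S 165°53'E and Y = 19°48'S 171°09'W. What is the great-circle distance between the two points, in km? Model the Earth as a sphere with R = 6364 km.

3266 km

Haversine: a = sin²(Δφ/2)+cos φ₁ cos φ₂ sin²(Δλ/2) = 0.06440;  σ = 2·atan2(√a,√(1−a))
σ = 29.401° → d = Rσ = 6364·0.51314 = 3266 km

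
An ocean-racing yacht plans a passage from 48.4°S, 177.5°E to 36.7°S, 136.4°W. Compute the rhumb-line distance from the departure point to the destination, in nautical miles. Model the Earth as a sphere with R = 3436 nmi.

2145 nmi

Δψ = ln[tan(π/4+φ₂/2)/tan(π/4+φ₁/2)] = +0.2785;  Δφ = +0.2042 rad,  Δλ = +0.8046 rad
q = Δφ/Δψ = 0.7332
d = R·√(Δφ² + q²Δλ²) = 3436·0.62430 = 2145 nmi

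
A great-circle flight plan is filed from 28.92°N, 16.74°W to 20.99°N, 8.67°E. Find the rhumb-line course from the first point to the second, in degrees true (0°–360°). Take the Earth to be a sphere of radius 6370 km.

109.0°

Δψ = ln[tan(π/4+φ₂/2)/tan(π/4+φ₁/2)] = -0.1528
Δλ = +0.4435 rad (taken the short way round)
course = atan2(Δλ, Δψ) = 109.01°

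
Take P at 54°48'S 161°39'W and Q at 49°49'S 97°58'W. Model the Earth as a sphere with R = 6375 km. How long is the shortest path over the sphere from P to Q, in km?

Haversine: a = sin²(Δφ/2)+cos φ₁ cos φ₂ sin²(Δλ/2) = 0.10541;  σ = 2·atan2(√a,√(1−a))
σ = 37.891° → d = Rσ = 6375·0.66133 = 4216 km

4216 km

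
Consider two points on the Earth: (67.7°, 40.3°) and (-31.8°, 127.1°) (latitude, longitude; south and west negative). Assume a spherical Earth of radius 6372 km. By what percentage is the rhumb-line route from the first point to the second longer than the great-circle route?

2.2%

Great circle: σ = 2.0596 rad → d_gc = Rσ = 13123.6 km
Rhumb: Δφ = -1.7366, Δλ = +1.5149, Δψ = -2.2100, q = Δφ/Δψ = 0.7858 → d_rh = R√(Δφ²+q²Δλ²) = 13416.0 km
Excess = (13416.0 − 13123.6) / 13123.6 = 292.4 / 13123.6 = 2.23% ≈ 2.2%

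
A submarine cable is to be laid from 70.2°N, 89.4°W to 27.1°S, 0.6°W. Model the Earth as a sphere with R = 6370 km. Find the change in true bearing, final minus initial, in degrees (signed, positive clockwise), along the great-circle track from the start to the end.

+57.1°

Initial bearing θ₁ = atan2(sin Δλ cos φ₂, cos φ₁ sin φ₂ − sin φ₁ cos φ₂ cos Δλ) = 100.93°
Final bearing θ₂ = (initial bearing from the destination back to the start) + 180° = 158.06°
Δθ = θ₂ − θ₁ = +57.1°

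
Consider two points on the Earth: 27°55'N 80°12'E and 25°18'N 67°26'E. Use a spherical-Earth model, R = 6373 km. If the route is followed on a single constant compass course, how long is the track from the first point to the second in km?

Rhumb course C = atan2(Δλ, Δψ) with Δψ = ln[tan(π/4+φ₂/2)/tan(π/4+φ₁/2)] = -0.0511, Δλ = -0.2228 → C = 257.09°
d = R·|Δφ| / |cos C| = 6373·0.04567 / 0.22347 = 1302 km

1302 km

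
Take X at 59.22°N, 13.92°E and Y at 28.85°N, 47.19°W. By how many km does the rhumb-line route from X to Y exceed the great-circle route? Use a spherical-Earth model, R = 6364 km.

144 km

Great circle: cos σ = sin φ₁ sin φ₂ + cos φ₁ cos φ₂ cos Δλ,  σ = 0.8878 rad → d_gc = 5650.1 km
Rhumb line: Δψ = -0.7638, q = Δφ/Δψ = 0.6940, d_rh = R√(Δφ²+q²Δλ²) = 5793.8 km
Excess = 5793.8 − 5650.1 = 143.7 ≈ 144 km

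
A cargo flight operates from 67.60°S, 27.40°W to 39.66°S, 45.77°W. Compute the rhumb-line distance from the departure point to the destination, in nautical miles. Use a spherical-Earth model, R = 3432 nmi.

Rhumb course C = atan2(Δλ, Δψ) with Δψ = ln[tan(π/4+φ₂/2)/tan(π/4+φ₁/2)] = +0.8643, Δλ = -0.3206 → C = 339.65°
d = R·|Δφ| / |cos C| = 3432·0.48764 / 0.93757 = 1785 nmi

1785 nmi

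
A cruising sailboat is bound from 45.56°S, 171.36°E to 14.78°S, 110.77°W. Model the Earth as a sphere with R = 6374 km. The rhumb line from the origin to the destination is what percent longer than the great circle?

Great circle: σ = 1.2404 rad → d_gc = Rσ = 7906.4 km
Rhumb: Δφ = +0.5372, Δλ = +1.3591, Δψ = +0.6344, q = Δφ/Δψ = 0.8468 → d_rh = R√(Δφ²+q²Δλ²) = 8095.6 km
Excess = (8095.6 − 7906.4) / 7906.4 = 189.2 / 7906.4 = 2.39% ≈ 2.4%

2.4%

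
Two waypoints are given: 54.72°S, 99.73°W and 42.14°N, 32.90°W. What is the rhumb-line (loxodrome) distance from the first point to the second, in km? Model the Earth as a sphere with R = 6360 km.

Rhumb course C = atan2(Δλ, Δψ) with Δψ = ln[tan(π/4+φ₂/2)/tan(π/4+φ₁/2)] = +1.9582, Δλ = +1.1664 → C = 30.78°
d = R·|Δφ| / |cos C| = 6360·1.69053 / 0.85914 = 12515 km

12515 km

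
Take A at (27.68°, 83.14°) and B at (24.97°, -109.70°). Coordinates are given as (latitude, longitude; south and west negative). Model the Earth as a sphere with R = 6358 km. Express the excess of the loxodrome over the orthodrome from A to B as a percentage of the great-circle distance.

19.0%

Great circle: σ = 2.1977 rad → d_gc = Rσ = 13972.7 km
Rhumb: Δφ = -0.0473, Δλ = +2.9175, Δψ = -0.0528, q = Δφ/Δψ = 0.8962 → d_rh = R√(Δφ²+q²Δλ²) = 16626.1 km
Excess = (16626.1 − 13972.7) / 13972.7 = 2653.4 / 13972.7 = 18.99% ≈ 19.0%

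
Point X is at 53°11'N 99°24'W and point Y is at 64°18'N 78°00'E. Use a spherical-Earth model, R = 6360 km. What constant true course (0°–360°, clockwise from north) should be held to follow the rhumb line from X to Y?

83.0°

Δψ = ln[tan(π/4+φ₂/2)/tan(π/4+φ₁/2)] = +0.3778
Δλ = +3.0962 rad (taken the short way round)
course = atan2(Δλ, Δψ) = 83.04°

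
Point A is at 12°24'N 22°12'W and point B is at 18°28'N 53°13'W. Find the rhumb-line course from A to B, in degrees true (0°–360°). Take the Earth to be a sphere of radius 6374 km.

Δψ = ln[tan(π/4+φ₂/2)/tan(π/4+φ₁/2)] = +0.1099
Δλ = -0.5413 rad (taken the short way round)
course = atan2(Δλ, Δψ) = 281.48°

281.5°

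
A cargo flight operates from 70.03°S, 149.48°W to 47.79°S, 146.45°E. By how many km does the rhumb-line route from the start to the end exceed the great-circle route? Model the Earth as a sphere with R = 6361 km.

Great circle: cos σ = sin φ₁ sin φ₂ + cos φ₁ cos φ₂ cos Δλ,  σ = 0.6493 rad → d_gc = 4130.4 km
Rhumb line: Δψ = +0.7849, q = Δφ/Δψ = 0.4945, d_rh = R√(Δφ²+q²Δλ²) = 4297.6 km
Excess = 4297.6 − 4130.4 = 167.2 ≈ 167 km

167 km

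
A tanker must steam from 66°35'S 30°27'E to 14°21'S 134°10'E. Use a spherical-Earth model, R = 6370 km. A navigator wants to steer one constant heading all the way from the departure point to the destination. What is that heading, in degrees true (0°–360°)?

Δψ = ln[tan(π/4+φ₂/2)/tan(π/4+φ₁/2)] = +1.3208
Δλ = +1.8102 rad (taken the short way round)
course = atan2(Δλ, Δψ) = 53.88°

53.9°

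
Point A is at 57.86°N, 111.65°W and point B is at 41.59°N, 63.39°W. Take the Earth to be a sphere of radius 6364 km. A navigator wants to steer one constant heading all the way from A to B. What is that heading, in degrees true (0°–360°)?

Δψ = ln[tan(π/4+φ₂/2)/tan(π/4+φ₁/2)] = -0.4450
Δλ = +0.8423 rad (taken the short way round)
course = atan2(Δλ, Δψ) = 117.85°

117.8°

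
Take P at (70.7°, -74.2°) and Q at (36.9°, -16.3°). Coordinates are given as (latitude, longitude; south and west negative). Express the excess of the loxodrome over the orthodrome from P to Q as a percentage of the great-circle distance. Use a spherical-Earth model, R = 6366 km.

3.0%

Great circle: σ = 0.7854 rad → d_gc = Rσ = 4999.6 km
Rhumb: Δφ = -0.5899, Δλ = +1.0105, Δψ = -1.0779, q = Δφ/Δψ = 0.5473 → d_rh = R√(Δφ²+q²Δλ²) = 5147.6 km
Excess = (5147.6 − 4999.6) / 4999.6 = 148.0 / 4999.6 = 2.96% ≈ 3.0%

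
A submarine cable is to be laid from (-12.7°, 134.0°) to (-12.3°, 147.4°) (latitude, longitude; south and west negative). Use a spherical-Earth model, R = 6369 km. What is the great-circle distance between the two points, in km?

cos σ = sin φ₁ sin φ₂ + cos φ₁ cos φ₂ cos Δλ
      = sin(-12.70°)sin(-12.30°) + cos(-12.70°)cos(-12.30°)cos(13.40°) = 0.9740
σ = 13.087° → d = Rσ = 6369·0.22841 = 1455 km

1455 km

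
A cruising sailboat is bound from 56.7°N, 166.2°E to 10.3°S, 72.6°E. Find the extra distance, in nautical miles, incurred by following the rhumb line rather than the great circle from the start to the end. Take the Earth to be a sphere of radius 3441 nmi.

Great circle: cos σ = sin φ₁ sin φ₂ + cos φ₁ cos φ₂ cos Δλ,  σ = 1.7552 rad → d_gc = 6039.6 nmi
Rhumb line: Δψ = -1.3878, q = Δφ/Δψ = 0.8426, d_rh = R√(Δφ²+q²Δλ²) = 6214.9 nmi
Excess = 6214.9 − 6039.6 = 175.3 ≈ 175 nmi

175 nmi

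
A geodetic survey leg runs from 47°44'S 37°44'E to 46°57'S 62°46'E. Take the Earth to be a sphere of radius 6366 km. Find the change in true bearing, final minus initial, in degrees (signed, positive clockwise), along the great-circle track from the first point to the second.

At departure: θ₁ = atan2(sin Δλ cos φ₂, cos φ₁ sin φ₂ − sin φ₁ cos φ₂ cos Δλ) = 96.67°
At arrival: θ₂ = atan2(sin Δλ cos φ₁, −cos φ₂ sin φ₁ + sin φ₂ cos φ₁ cos Δλ) = 78.13°
Δθ = θ₂ − θ₁ = -18.5°

-18.5°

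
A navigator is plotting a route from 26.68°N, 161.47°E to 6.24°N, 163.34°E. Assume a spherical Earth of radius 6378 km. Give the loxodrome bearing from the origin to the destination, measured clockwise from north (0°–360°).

175.0°

Meridional parts: M(φ₁)=+0.4835, M(φ₂)=+0.1091 → ΔM = -0.3743;  Δλ = +0.0326 rad
tan C = Δλ / ΔM = -0.0872 → C = 175.02°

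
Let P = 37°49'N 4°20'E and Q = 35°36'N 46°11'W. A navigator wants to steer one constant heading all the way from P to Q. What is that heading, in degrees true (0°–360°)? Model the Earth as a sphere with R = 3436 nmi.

Meridional parts: M(φ₁)=+0.7139, M(φ₂)=+0.6657 → ΔM = -0.0483;  Δλ = -0.8817 rad
tan C = Δλ / ΔM = +18.2677 → C = 266.87°

266.9°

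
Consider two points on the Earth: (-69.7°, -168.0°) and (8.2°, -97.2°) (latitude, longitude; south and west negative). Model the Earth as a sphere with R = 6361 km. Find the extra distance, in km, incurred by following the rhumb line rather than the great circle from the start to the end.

Great circle: cos σ = sin φ₁ sin φ₂ + cos φ₁ cos φ₂ cos Δλ,  σ = 1.5916 rad → d_gc = 10124.4 km
Rhumb line: Δψ = +1.8638, q = Δφ/Δψ = 0.7295, d_rh = R√(Δφ²+q²Δλ²) = 10376.6 km
Excess = 10376.6 − 10124.4 = 252.2 ≈ 252 km

252 km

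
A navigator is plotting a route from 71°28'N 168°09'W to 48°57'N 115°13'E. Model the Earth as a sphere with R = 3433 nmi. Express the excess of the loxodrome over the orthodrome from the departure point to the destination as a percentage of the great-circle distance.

6.1%

Great circle: σ = 0.7024 rad → d_gc = Rσ = 2411.4 nmi
Rhumb: Δφ = -0.3930, Δλ = -1.3375, Δψ = -0.8306, q = Δφ/Δψ = 0.4732 → d_rh = R√(Δφ²+q²Δλ²) = 2557.4 nmi
Excess = (2557.4 − 2411.4) / 2411.4 = 146.0 / 2411.4 = 6.055% ≈ 6.1%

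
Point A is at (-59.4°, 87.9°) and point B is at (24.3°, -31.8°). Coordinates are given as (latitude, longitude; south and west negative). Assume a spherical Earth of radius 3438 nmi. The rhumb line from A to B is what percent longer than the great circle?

4.2%

Great circle: σ = 2.1945 rad → d_gc = Rσ = 7544.8 nmi
Rhumb: Δφ = +1.4608, Δλ = -2.0892, Δψ = +1.7336, q = Δφ/Δψ = 0.8426 → d_rh = R√(Δφ²+q²Δλ²) = 7864.8 nmi
Excess = (7864.8 − 7544.8) / 7544.8 = 320.0 / 7544.8 = 4.24% ≈ 4.2%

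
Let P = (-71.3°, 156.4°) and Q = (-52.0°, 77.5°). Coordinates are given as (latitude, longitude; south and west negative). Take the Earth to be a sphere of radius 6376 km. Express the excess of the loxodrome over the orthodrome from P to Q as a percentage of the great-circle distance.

6.6%

Great circle: σ = 0.6690 rad → d_gc = Rσ = 4265.8 km
Rhumb: Δφ = +0.3368, Δλ = -1.3771, Δψ = +0.7378, q = Δφ/Δψ = 0.4566 → d_rh = R√(Δφ²+q²Δλ²) = 4548.0 km
Excess = (4548.0 − 4265.8) / 4265.8 = 282.2 / 4265.8 = 6.62% ≈ 6.6%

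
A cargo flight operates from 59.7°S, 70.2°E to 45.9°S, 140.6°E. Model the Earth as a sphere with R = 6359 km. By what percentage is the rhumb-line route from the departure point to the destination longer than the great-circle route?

4.4%

Great circle: σ = 0.7410 rad → d_gc = Rσ = 4711.9 km
Rhumb: Δφ = +0.2409, Δλ = +1.2287, Δψ = +0.4028, q = Δφ/Δψ = 0.5980 → d_rh = R√(Δφ²+q²Δλ²) = 4917.0 km
Excess = (4917.0 − 4711.9) / 4711.9 = 205.1 / 4711.9 = 4.353% ≈ 4.4%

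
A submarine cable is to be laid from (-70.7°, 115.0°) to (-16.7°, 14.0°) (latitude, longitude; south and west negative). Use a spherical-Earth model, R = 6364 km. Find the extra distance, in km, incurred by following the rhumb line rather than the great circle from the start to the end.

698 km

Great circle: cos σ = sin φ₁ sin φ₂ + cos φ₁ cos φ₂ cos Δλ,  σ = 1.3584 rad → d_gc = 8644.8 km
Rhumb line: Δψ = +1.4761, q = Δφ/Δψ = 0.6385, d_rh = R√(Δφ²+q²Δλ²) = 9342.6 km
Excess = 9342.6 − 8644.8 = 697.8 ≈ 698 km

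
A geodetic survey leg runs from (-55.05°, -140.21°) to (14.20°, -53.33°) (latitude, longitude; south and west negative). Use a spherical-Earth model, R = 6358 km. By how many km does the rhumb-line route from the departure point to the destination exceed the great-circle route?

Great circle: cos σ = sin φ₁ sin φ₂ + cos φ₁ cos φ₂ cos Δλ,  σ = 1.7425 rad → d_gc = 11078.7 km
Rhumb line: Δψ = +1.4062, q = Δφ/Δψ = 0.8595, d_rh = R√(Δφ²+q²Δλ²) = 11301.3 km
Excess = 11301.3 − 11078.7 = 222.6 ≈ 223 km

223 km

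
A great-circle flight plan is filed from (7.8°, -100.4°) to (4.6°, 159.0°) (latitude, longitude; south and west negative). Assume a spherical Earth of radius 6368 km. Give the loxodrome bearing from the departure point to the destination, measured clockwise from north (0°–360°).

268.2°

Δψ = ln[tan(π/4+φ₂/2)/tan(π/4+φ₁/2)] = -0.0562
Δλ = -1.7558 rad (taken the short way round)
course = atan2(Δλ, Δψ) = 268.17°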